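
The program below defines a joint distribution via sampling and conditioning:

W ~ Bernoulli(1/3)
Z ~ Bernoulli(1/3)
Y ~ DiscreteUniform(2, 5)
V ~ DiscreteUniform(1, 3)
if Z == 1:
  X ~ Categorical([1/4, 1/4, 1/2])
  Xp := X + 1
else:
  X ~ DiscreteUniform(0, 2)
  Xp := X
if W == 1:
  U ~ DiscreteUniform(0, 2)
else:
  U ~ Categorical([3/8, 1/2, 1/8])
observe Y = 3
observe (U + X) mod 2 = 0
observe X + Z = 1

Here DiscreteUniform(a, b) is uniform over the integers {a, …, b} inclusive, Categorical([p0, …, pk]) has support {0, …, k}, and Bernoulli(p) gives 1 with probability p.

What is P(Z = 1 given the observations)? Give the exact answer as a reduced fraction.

Enumerate traces; 18 have nonzero weight after conditioning:
  (W=0, Z=0, Y=3, V=1, X=1, U=1) weight 1/162
  (W=0, Z=0, Y=3, V=2, X=1, U=1) weight 1/162
  (W=0, Z=0, Y=3, V=3, X=1, U=1) weight 1/162
  (W=0, Z=1, Y=3, V=1, X=0, U=0) weight 1/576
  (W=0, Z=1, Y=3, V=1, X=0, U=2) weight 1/1728
  (W=0, Z=1, Y=3, V=2, X=0, U=0) weight 1/576
  (W=0, Z=1, Y=3, V=2, X=0, U=2) weight 1/1728
  (W=0, Z=1, Y=3, V=3, X=0, U=0) weight 1/576
  … 10 more
Group by Z:
  weight(Z=0) = 2/81
  weight(Z=1) = 5/432
Total weight = 2/81 + 5/432 = 47/1296
P(Z=0 | obs) = 2/81 / 47/1296 = 32/47
P(Z=1 | obs) = 5/432 / 47/1296 = 15/47

P(Z = 1 | obs) = 15/47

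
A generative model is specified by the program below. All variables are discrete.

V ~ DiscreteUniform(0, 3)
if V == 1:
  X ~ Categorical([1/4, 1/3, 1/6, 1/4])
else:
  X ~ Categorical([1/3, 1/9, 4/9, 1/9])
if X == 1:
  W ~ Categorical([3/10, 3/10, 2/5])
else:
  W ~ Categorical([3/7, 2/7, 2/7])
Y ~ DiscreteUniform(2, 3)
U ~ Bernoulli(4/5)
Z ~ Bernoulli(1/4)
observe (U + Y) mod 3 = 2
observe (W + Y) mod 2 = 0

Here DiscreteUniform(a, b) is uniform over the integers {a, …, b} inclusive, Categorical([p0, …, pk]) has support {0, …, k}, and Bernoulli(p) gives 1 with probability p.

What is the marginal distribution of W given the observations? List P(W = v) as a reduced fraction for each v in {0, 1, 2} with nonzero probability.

P(W=0) = 171/299, P(W=2) = 128/299

Enumerate traces; 64 have nonzero weight after conditioning:
  (V=0, X=0, W=0, Y=2, U=0, Z=0) weight 3/1120
  (V=0, X=0, W=0, Y=2, U=0, Z=1) weight 1/1120
  (V=0, X=0, W=2, Y=2, U=0, Z=0) weight 1/560
  (V=0, X=0, W=2, Y=2, U=0, Z=1) weight 1/1680
  (V=0, X=1, W=0, Y=2, U=0, Z=0) weight 1/1600
  (V=0, X=1, W=0, Y=2, U=0, Z=1) weight 1/4800
  (V=0, X=1, W=2, Y=2, U=0, Z=0) weight 1/1200
  (V=0, X=1, W=2, Y=2, U=0, Z=1) weight 1/3600
  … 56 more
Group by W:
  weight(W=0) = 57/1400
  weight(W=2) = 16/525
Total weight = 57/1400 + 16/525 = 299/4200
P(W=0 | obs) = 57/1400 / 299/4200 = 171/299
P(W=2 | obs) = 16/525 / 299/4200 = 128/299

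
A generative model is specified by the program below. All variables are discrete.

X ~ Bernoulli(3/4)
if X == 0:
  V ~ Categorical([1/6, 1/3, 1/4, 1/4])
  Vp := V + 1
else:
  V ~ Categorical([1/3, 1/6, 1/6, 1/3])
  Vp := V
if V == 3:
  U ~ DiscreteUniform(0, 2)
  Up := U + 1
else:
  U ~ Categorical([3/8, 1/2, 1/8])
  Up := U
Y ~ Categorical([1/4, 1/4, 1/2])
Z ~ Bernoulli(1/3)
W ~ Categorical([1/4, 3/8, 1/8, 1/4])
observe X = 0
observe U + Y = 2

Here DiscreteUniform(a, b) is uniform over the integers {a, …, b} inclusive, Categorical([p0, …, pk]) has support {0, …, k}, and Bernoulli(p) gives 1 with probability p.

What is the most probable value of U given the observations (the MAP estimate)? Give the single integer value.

Enumerate traces; 96 have nonzero weight after conditioning:
  (X=0, V=0, U=0, Y=2, Z=0, W=0) weight 1/768
  (X=0, V=0, U=0, Y=2, Z=0, W=1) weight 1/512
  (X=0, V=0, U=0, Y=2, Z=0, W=2) weight 1/1536
  (X=0, V=0, U=0, Y=2, Z=0, W=3) weight 1/768
  (X=0, V=0, U=0, Y=2, Z=1, W=0) weight 1/1536
  (X=0, V=0, U=0, Y=2, Z=1, W=1) weight 1/1024
  (X=0, V=0, U=0, Y=2, Z=1, W=2) weight 1/3072
  (X=0, V=0, U=0, Y=2, Z=1, W=3) weight 1/1536
  (X=0, V=0, U=1, Y=1, Z=0, W=0) weight 1/1152
  (X=0, V=0, U=2, Y=0, Z=0, W=0) weight 1/4608
  … 86 more
Group by U:
  weight(U=0) = 35/768
  weight(U=1) = 11/384
  weight(U=2) = 17/1536
Total weight = 35/768 + 11/384 + 17/1536 = 131/1536
P(U=0 | obs) = 35/768 / 131/1536 = 70/131
P(U=1 | obs) = 11/384 / 131/1536 = 44/131
P(U=2 | obs) = 17/1536 / 131/1536 = 17/131
argmax = 0

argmax_v P(U = v | obs) = 0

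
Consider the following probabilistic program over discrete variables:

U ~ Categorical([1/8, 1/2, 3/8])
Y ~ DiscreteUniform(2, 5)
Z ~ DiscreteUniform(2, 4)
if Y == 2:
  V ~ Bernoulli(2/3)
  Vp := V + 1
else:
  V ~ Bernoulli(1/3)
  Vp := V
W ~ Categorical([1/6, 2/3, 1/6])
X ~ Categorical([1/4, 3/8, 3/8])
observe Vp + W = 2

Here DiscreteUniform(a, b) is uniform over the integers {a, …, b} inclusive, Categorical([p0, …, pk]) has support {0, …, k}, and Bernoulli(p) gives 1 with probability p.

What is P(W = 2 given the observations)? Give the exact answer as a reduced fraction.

P(W = 2 | obs) = 1/4

Enumerate traces; 216 have nonzero weight after conditioning:
  (U=0, Y=2, Z=2, V=0, W=1, X=0) weight 1/1728
  (U=0, Y=2, Z=2, V=0, W=1, X=1) weight 1/1152
  (U=0, Y=2, Z=2, V=0, W=1, X=2) weight 1/1152
  (U=0, Y=2, Z=2, V=1, W=0, X=0) weight 1/3456
  (U=0, Y=2, Z=2, V=1, W=0, X=1) weight 1/2304
  (U=0, Y=2, Z=2, V=1, W=0, X=2) weight 1/2304
  (U=0, Y=2, Z=3, V=0, W=1, X=0) weight 1/1728
  (U=0, Y=2, Z=3, V=0, W=1, X=1) weight 1/1152
  (U=0, Y=3, Z=2, V=0, W=2, X=0) weight 1/3456
  … 207 more
Group by W:
  weight(W=0) = 1/36
  weight(W=1) = 2/9
  weight(W=2) = 1/12
Total weight = 1/36 + 2/9 + 1/12 = 1/3
P(W=0 | obs) = 1/36 / 1/3 = 1/12
P(W=1 | obs) = 2/9 / 1/3 = 2/3
P(W=2 | obs) = 1/12 / 1/3 = 1/4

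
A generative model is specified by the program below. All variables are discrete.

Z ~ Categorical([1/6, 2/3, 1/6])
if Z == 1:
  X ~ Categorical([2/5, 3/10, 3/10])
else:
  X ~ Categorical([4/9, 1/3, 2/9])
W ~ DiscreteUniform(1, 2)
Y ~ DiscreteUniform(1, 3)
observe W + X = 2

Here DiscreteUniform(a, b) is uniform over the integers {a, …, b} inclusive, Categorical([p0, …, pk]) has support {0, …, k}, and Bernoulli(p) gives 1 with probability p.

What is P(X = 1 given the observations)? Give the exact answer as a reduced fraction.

Enumerate traces; 18 have nonzero weight after conditioning:
  (Z=0, X=0, W=2, Y=1) weight 1/81
  (Z=0, X=0, W=2, Y=2) weight 1/81
  (Z=0, X=0, W=2, Y=3) weight 1/81
  (Z=0, X=1, W=1, Y=1) weight 1/108
  (Z=0, X=1, W=1, Y=2) weight 1/108
  (Z=0, X=1, W=1, Y=3) weight 1/108
  (Z=1, X=0, W=2, Y=1) weight 2/45
  (Z=1, X=0, W=2, Y=2) weight 2/45
  … 10 more
Group by X:
  weight(X=0) = 28/135
  weight(X=1) = 7/45
Total weight = 28/135 + 7/45 = 49/135
P(X=0 | obs) = 28/135 / 49/135 = 4/7
P(X=1 | obs) = 7/45 / 49/135 = 3/7

P(X = 1 | obs) = 3/7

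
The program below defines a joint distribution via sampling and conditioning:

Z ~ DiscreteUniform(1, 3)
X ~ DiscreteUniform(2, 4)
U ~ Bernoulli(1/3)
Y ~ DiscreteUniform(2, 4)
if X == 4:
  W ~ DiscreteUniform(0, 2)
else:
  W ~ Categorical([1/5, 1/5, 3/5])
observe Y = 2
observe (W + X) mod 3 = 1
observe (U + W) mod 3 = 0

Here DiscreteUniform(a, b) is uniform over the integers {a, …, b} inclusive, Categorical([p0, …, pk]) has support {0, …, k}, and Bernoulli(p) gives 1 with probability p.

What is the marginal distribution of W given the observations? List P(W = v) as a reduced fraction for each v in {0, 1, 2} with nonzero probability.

Enumerate traces; 6 have nonzero weight after conditioning:
  (Z=1, X=2, U=1, Y=2, W=2) weight 1/135
  (Z=1, X=4, U=0, Y=2, W=0) weight 2/243
  (Z=2, X=2, U=1, Y=2, W=2) weight 1/135
  (Z=2, X=4, U=0, Y=2, W=0) weight 2/243
  (Z=3, X=2, U=1, Y=2, W=2) weight 1/135
  (Z=3, X=4, U=0, Y=2, W=0) weight 2/243
Group by W:
  weight(W=0) = 2/81
  weight(W=2) = 1/45
Total weight = 2/81 + 1/45 = 19/405
P(W=0 | obs) = 2/81 / 19/405 = 10/19
P(W=2 | obs) = 1/45 / 19/405 = 9/19

P(W=0) = 10/19, P(W=2) = 9/19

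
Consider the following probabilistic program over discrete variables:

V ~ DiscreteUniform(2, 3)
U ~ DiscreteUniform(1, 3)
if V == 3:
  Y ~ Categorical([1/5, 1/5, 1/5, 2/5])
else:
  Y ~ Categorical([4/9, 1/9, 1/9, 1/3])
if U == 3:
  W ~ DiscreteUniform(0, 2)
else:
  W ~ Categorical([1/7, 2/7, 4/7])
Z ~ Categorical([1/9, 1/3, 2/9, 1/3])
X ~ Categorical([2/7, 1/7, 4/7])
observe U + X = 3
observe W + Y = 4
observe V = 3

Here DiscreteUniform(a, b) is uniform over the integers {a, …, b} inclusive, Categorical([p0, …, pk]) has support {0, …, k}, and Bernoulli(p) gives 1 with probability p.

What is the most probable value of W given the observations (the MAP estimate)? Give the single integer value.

Enumerate traces; 24 have nonzero weight after conditioning:
  (V=3, U=1, Y=2, W=2, Z=0, X=2) weight 8/6615
  (V=3, U=1, Y=2, W=2, Z=1, X=2) weight 8/2205
  (V=3, U=1, Y=2, W=2, Z=2, X=2) weight 16/6615
  (V=3, U=1, Y=2, W=2, Z=3, X=2) weight 8/2205
  (V=3, U=1, Y=3, W=1, Z=0, X=2) weight 8/6615
  (V=3, U=1, Y=3, W=1, Z=1, X=2) weight 8/2205
  (V=3, U=1, Y=3, W=1, Z=2, X=2) weight 16/6615
  (V=3, U=1, Y=3, W=1, Z=3, X=2) weight 8/2205
  … 16 more
Group by W:
  weight(W=1) = 44/2205
  weight(W=2) = 37/2205
Total weight = 44/2205 + 37/2205 = 9/245
P(W=1 | obs) = 44/2205 / 9/245 = 44/81
P(W=2 | obs) = 37/2205 / 9/245 = 37/81
argmax = 1

argmax_v P(W = v | obs) = 1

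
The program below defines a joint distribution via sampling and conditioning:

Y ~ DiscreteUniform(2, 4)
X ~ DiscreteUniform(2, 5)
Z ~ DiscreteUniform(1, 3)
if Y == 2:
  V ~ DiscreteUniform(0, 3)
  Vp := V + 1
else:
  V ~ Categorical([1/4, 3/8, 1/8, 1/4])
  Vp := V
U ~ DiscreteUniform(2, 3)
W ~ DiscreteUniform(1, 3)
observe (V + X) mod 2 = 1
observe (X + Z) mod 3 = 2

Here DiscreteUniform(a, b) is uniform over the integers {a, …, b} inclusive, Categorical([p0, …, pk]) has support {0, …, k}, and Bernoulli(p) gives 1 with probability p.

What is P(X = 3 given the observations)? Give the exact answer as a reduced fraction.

Enumerate traces; 144 have nonzero weight after conditioning:
  (Y=2, X=2, Z=3, V=1, U=2, W=1) weight 1/864
  (Y=2, X=2, Z=3, V=1, U=2, W=2) weight 1/864
  (Y=2, X=2, Z=3, V=1, U=2, W=3) weight 1/864
  (Y=2, X=2, Z=3, V=1, U=3, W=1) weight 1/864
  (Y=2, X=2, Z=3, V=1, U=3, W=2) weight 1/864
  (Y=2, X=2, Z=3, V=1, U=3, W=3) weight 1/864
  (Y=2, X=2, Z=3, V=3, U=2, W=1) weight 1/864
  (Y=2, X=2, Z=3, V=3, U=2, W=2) weight 1/864
  (Y=2, X=3, Z=2, V=0, U=2, W=1) weight 1/864
  (Y=2, X=4, Z=1, V=1, U=2, W=1) weight 1/864
  … 134 more
Group by X:
  weight(X=2) = 7/144
  weight(X=3) = 5/144
  weight(X=4) = 7/144
  weight(X=5) = 5/144
Total weight = 7/144 + 5/144 + 7/144 + 5/144 = 1/6
P(X=2 | obs) = 7/144 / 1/6 = 7/24
P(X=3 | obs) = 5/144 / 1/6 = 5/24
P(X=4 | obs) = 7/144 / 1/6 = 7/24
P(X=5 | obs) = 5/144 / 1/6 = 5/24

P(X = 3 | obs) = 5/24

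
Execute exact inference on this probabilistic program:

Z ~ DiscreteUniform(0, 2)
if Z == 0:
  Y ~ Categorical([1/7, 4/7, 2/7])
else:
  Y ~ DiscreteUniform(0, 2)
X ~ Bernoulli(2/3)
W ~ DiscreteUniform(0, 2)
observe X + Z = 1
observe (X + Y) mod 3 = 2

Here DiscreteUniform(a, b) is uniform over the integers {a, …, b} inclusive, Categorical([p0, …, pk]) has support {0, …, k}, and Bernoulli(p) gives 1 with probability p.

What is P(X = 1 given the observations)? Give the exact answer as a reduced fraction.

P(X = 1 | obs) = 24/31

Enumerate traces; 6 have nonzero weight after conditioning:
  (Z=0, Y=1, X=1, W=0) weight 8/189
  (Z=0, Y=1, X=1, W=1) weight 8/189
  (Z=0, Y=1, X=1, W=2) weight 8/189
  (Z=1, Y=2, X=0, W=0) weight 1/81
  (Z=1, Y=2, X=0, W=1) weight 1/81
  (Z=1, Y=2, X=0, W=2) weight 1/81
Group by X:
  weight(X=0) = 1/27
  weight(X=1) = 8/63
Total weight = 1/27 + 8/63 = 31/189
P(X=0 | obs) = 1/27 / 31/189 = 7/31
P(X=1 | obs) = 8/63 / 31/189 = 24/31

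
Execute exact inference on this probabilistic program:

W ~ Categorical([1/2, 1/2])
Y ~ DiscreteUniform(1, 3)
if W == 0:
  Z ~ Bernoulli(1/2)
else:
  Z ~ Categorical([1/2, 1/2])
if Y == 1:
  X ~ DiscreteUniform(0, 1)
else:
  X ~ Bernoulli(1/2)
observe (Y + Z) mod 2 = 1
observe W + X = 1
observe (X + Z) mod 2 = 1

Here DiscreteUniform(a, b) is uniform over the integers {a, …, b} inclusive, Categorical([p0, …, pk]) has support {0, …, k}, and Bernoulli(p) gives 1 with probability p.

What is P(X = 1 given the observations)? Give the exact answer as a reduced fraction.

P(X = 1 | obs) = 2/3

Enumerate traces; 3 have nonzero weight after conditioning:
  (W=0, Y=1, Z=0, X=1) weight 1/24
  (W=0, Y=3, Z=0, X=1) weight 1/24
  (W=1, Y=2, Z=1, X=0) weight 1/24
Group by X:
  weight(X=0) = 1/24
  weight(X=1) = 1/12
Total weight = 1/24 + 1/12 = 1/8
P(X=0 | obs) = 1/24 / 1/8 = 1/3
P(X=1 | obs) = 1/12 / 1/8 = 2/3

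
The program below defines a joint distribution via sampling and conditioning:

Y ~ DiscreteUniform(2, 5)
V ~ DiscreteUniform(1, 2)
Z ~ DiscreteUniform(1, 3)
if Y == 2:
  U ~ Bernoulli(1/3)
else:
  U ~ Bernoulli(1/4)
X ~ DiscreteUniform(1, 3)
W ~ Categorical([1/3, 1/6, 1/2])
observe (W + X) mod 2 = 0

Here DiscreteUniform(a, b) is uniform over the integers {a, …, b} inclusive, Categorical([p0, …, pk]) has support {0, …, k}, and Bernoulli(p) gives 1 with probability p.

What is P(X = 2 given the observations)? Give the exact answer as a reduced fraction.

P(X = 2 | obs) = 5/7

Enumerate traces; 192 have nonzero weight after conditioning:
  (Y=2, V=1, Z=1, U=0, X=1, W=1) weight 1/648
  (Y=2, V=1, Z=1, U=0, X=2, W=0) weight 1/324
  (Y=2, V=1, Z=1, U=0, X=2, W=2) weight 1/216
  (Y=2, V=1, Z=1, U=0, X=3, W=1) weight 1/648
  (Y=2, V=1, Z=1, U=1, X=1, W=1) weight 1/1296
  (Y=2, V=1, Z=1, U=1, X=2, W=0) weight 1/648
  (Y=2, V=1, Z=1, U=1, X=2, W=2) weight 1/432
  (Y=2, V=1, Z=1, U=1, X=3, W=1) weight 1/1296
  … 184 more
Group by X:
  weight(X=1) = 1/18
  weight(X=2) = 5/18
  weight(X=3) = 1/18
Total weight = 1/18 + 5/18 + 1/18 = 7/18
P(X=1 | obs) = 1/18 / 7/18 = 1/7
P(X=2 | obs) = 5/18 / 7/18 = 5/7
P(X=3 | obs) = 1/18 / 7/18 = 1/7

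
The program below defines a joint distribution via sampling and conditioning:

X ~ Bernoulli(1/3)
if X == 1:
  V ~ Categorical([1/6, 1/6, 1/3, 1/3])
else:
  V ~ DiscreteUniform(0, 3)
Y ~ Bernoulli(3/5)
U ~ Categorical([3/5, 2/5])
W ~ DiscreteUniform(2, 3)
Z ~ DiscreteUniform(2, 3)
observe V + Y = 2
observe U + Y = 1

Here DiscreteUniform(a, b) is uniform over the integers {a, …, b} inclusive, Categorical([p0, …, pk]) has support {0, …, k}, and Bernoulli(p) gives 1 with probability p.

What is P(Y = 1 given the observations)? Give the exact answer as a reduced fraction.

P(Y = 1 | obs) = 9/14

Enumerate traces; 16 have nonzero weight after conditioning:
  (X=0, V=1, Y=1, U=0, W=2, Z=2) weight 3/200
  (X=0, V=1, Y=1, U=0, W=2, Z=3) weight 3/200
  (X=0, V=1, Y=1, U=0, W=3, Z=2) weight 3/200
  (X=0, V=1, Y=1, U=0, W=3, Z=3) weight 3/200
  (X=0, V=2, Y=0, U=1, W=2, Z=2) weight 1/150
  (X=0, V=2, Y=0, U=1, W=2, Z=3) weight 1/150
  (X=0, V=2, Y=0, U=1, W=3, Z=2) weight 1/150
  (X=0, V=2, Y=0, U=1, W=3, Z=3) weight 1/150
  … 8 more
Group by Y:
  weight(Y=0) = 2/45
  weight(Y=1) = 2/25
Total weight = 2/45 + 2/25 = 28/225
P(Y=0 | obs) = 2/45 / 28/225 = 5/14
P(Y=1 | obs) = 2/25 / 28/225 = 9/14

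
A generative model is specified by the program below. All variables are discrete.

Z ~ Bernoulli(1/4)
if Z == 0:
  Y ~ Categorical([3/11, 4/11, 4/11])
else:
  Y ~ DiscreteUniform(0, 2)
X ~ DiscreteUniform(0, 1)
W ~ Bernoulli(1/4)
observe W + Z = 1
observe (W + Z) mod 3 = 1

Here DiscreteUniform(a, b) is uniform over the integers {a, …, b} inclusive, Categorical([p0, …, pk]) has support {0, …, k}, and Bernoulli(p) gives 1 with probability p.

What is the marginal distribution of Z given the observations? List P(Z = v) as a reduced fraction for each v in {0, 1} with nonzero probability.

Enumerate traces; 12 have nonzero weight after conditioning:
  (Z=0, Y=0, X=0, W=1) weight 9/352
  (Z=0, Y=0, X=1, W=1) weight 9/352
  (Z=0, Y=1, X=0, W=1) weight 3/88
  (Z=0, Y=1, X=1, W=1) weight 3/88
  (Z=0, Y=2, X=0, W=1) weight 3/88
  (Z=0, Y=2, X=1, W=1) weight 3/88
  (Z=1, Y=0, X=0, W=0) weight 1/32
  (Z=1, Y=0, X=1, W=0) weight 1/32
  … 4 more
Group by Z:
  weight(Z=0) = 3/16
  weight(Z=1) = 3/16
Total weight = 3/16 + 3/16 = 3/8
P(Z=0 | obs) = 3/16 / 3/8 = 1/2
P(Z=1 | obs) = 3/16 / 3/8 = 1/2

P(Z=0) = 1/2, P(Z=1) = 1/2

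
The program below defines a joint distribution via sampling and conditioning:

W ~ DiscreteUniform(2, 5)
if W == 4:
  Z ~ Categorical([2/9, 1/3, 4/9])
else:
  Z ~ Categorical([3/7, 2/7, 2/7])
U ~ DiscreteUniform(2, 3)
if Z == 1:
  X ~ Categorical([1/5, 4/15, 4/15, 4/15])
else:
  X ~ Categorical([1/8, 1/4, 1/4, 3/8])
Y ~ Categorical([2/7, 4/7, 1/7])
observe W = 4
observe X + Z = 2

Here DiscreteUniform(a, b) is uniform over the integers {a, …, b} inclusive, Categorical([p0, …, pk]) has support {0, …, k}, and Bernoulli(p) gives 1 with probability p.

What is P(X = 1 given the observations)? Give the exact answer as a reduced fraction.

Enumerate traces; 18 have nonzero weight after conditioning:
  (W=4, Z=0, U=2, X=2, Y=0) weight 1/504
  (W=4, Z=0, U=2, X=2, Y=1) weight 1/252
  (W=4, Z=0, U=2, X=2, Y=2) weight 1/1008
  (W=4, Z=0, U=3, X=2, Y=0) weight 1/504
  (W=4, Z=0, U=3, X=2, Y=1) weight 1/252
  (W=4, Z=0, U=3, X=2, Y=2) weight 1/1008
  (W=4, Z=1, U=2, X=1, Y=0) weight 1/315
  (W=4, Z=1, U=2, X=1, Y=1) weight 2/315
  (W=4, Z=2, U=2, X=0, Y=0) weight 1/504
  … 9 more
Group by X:
  weight(X=0) = 1/72
  weight(X=1) = 1/45
  weight(X=2) = 1/72
Total weight = 1/72 + 1/45 + 1/72 = 1/20
P(X=0 | obs) = 1/72 / 1/20 = 5/18
P(X=1 | obs) = 1/45 / 1/20 = 4/9
P(X=2 | obs) = 1/72 / 1/20 = 5/18

P(X = 1 | obs) = 4/9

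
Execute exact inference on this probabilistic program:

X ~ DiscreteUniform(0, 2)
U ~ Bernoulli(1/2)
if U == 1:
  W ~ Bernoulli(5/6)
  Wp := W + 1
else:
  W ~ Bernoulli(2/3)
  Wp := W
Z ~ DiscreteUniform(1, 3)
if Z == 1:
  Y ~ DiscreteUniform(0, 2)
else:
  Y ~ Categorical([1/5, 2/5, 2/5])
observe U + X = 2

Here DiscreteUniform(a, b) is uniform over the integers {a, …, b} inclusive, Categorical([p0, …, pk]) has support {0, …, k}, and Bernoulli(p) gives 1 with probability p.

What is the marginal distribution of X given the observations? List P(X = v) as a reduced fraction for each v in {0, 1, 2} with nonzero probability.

Enumerate traces; 36 have nonzero weight after conditioning:
  (X=1, U=1, W=0, Z=1, Y=0) weight 1/324
  (X=1, U=1, W=0, Z=1, Y=1) weight 1/324
  (X=1, U=1, W=0, Z=1, Y=2) weight 1/324
  (X=1, U=1, W=0, Z=2, Y=0) weight 1/540
  (X=1, U=1, W=0, Z=2, Y=1) weight 1/270
  (X=1, U=1, W=0, Z=2, Y=2) weight 1/270
  (X=1, U=1, W=0, Z=3, Y=0) weight 1/540
  (X=1, U=1, W=0, Z=3, Y=1) weight 1/270
  (X=2, U=0, W=0, Z=1, Y=0) weight 1/162
  … 27 more
Group by X:
  weight(X=1) = 1/6
  weight(X=2) = 1/6
Total weight = 1/6 + 1/6 = 1/3
P(X=1 | obs) = 1/6 / 1/3 = 1/2
P(X=2 | obs) = 1/6 / 1/3 = 1/2

P(X=1) = 1/2, P(X=2) = 1/2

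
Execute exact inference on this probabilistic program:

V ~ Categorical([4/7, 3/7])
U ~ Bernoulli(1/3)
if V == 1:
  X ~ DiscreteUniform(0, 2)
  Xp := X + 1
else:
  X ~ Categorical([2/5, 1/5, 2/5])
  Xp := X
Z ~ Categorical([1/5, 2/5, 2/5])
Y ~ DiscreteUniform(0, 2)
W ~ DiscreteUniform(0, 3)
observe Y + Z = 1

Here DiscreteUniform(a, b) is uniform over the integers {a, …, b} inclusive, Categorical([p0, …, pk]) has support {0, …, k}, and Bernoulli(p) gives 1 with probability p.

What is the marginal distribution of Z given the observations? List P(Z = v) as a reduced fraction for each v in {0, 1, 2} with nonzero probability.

Enumerate traces; 96 have nonzero weight after conditioning:
  (V=0, U=0, X=0, Z=0, Y=1, W=0) weight 4/1575
  (V=0, U=0, X=0, Z=0, Y=1, W=1) weight 4/1575
  (V=0, U=0, X=0, Z=0, Y=1, W=2) weight 4/1575
  (V=0, U=0, X=0, Z=0, Y=1, W=3) weight 4/1575
  (V=0, U=0, X=0, Z=1, Y=0, W=0) weight 8/1575
  (V=0, U=0, X=0, Z=1, Y=0, W=1) weight 8/1575
  (V=0, U=0, X=0, Z=1, Y=0, W=2) weight 8/1575
  (V=0, U=0, X=0, Z=1, Y=0, W=3) weight 8/1575
  … 88 more
Group by Z:
  weight(Z=0) = 1/15
  weight(Z=1) = 2/15
Total weight = 1/15 + 2/15 = 1/5
P(Z=0 | obs) = 1/15 / 1/5 = 1/3
P(Z=1 | obs) = 2/15 / 1/5 = 2/3

P(Z=0) = 1/3, P(Z=1) = 2/3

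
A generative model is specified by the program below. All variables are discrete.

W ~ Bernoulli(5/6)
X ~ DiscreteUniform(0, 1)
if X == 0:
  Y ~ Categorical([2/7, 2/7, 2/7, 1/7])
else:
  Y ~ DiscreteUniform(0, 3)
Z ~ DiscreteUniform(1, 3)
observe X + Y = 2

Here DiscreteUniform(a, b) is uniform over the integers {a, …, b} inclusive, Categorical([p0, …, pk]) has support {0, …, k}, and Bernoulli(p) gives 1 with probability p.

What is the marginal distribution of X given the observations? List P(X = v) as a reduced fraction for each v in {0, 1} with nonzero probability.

P(X=0) = 8/15, P(X=1) = 7/15

Enumerate traces; 12 have nonzero weight after conditioning:
  (W=0, X=0, Y=2, Z=1) weight 1/126
  (W=0, X=0, Y=2, Z=2) weight 1/126
  (W=0, X=0, Y=2, Z=3) weight 1/126
  (W=0, X=1, Y=1, Z=1) weight 1/144
  (W=0, X=1, Y=1, Z=2) weight 1/144
  (W=0, X=1, Y=1, Z=3) weight 1/144
  (W=1, X=0, Y=2, Z=1) weight 5/126
  (W=1, X=0, Y=2, Z=2) weight 5/126
  … 4 more
Group by X:
  weight(X=0) = 1/7
  weight(X=1) = 1/8
Total weight = 1/7 + 1/8 = 15/56
P(X=0 | obs) = 1/7 / 15/56 = 8/15
P(X=1 | obs) = 1/8 / 15/56 = 7/15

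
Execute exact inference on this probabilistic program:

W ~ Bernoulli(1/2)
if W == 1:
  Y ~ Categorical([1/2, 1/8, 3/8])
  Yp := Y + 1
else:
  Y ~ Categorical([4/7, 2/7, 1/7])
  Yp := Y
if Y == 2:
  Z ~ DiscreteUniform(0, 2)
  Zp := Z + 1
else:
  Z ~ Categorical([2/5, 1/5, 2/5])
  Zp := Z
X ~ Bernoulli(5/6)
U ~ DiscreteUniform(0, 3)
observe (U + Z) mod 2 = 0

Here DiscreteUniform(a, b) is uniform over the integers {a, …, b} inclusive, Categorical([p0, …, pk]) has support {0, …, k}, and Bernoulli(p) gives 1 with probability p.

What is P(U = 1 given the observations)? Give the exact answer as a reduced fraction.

P(U = 1 | obs) = 197/1680

Enumerate traces; 72 have nonzero weight after conditioning:
  (W=0, Y=0, Z=0, X=0, U=0) weight 1/210
  (W=0, Y=0, Z=0, X=0, U=2) weight 1/210
  (W=0, Y=0, Z=0, X=1, U=0) weight 1/42
  (W=0, Y=0, Z=0, X=1, U=2) weight 1/42
  (W=0, Y=0, Z=1, X=0, U=1) weight 1/420
  (W=0, Y=0, Z=1, X=0, U=3) weight 1/420
  (W=0, Y=0, Z=1, X=1, U=1) weight 1/84
  (W=0, Y=0, Z=1, X=1, U=3) weight 1/84
  … 64 more
Group by U:
  weight(U=0) = 643/3360
  weight(U=1) = 197/3360
  weight(U=2) = 643/3360
  weight(U=3) = 197/3360
Total weight = 643/3360 + 197/3360 + 643/3360 + 197/3360 = 1/2
P(U=0 | obs) = 643/3360 / 1/2 = 643/1680
P(U=1 | obs) = 197/3360 / 1/2 = 197/1680
P(U=2 | obs) = 643/3360 / 1/2 = 643/1680
P(U=3 | obs) = 197/3360 / 1/2 = 197/1680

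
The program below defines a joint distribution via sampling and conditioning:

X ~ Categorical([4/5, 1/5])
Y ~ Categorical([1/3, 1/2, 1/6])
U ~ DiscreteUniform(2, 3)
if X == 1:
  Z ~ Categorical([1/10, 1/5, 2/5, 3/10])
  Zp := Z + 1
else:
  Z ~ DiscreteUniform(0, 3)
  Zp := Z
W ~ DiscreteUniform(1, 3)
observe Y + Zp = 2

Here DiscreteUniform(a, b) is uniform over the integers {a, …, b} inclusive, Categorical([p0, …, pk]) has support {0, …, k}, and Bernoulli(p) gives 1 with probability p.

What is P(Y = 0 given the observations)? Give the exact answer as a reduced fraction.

Enumerate traces; 30 have nonzero weight after conditioning:
  (X=0, Y=0, U=2, Z=2, W=1) weight 1/90
  (X=0, Y=0, U=2, Z=2, W=2) weight 1/90
  (X=0, Y=0, U=2, Z=2, W=3) weight 1/90
  (X=0, Y=0, U=3, Z=2, W=1) weight 1/90
  (X=0, Y=0, U=3, Z=2, W=2) weight 1/90
  (X=0, Y=0, U=3, Z=2, W=3) weight 1/90
  (X=0, Y=1, U=2, Z=1, W=1) weight 1/60
  (X=0, Y=1, U=2, Z=1, W=2) weight 1/60
  (X=0, Y=2, U=2, Z=0, W=1) weight 1/180
  … 21 more
Group by Y:
  weight(Y=0) = 2/25
  weight(Y=1) = 11/100
  weight(Y=2) = 1/30
Total weight = 2/25 + 11/100 + 1/30 = 67/300
P(Y=0 | obs) = 2/25 / 67/300 = 24/67
P(Y=1 | obs) = 11/100 / 67/300 = 33/67
P(Y=2 | obs) = 1/30 / 67/300 = 10/67

P(Y = 0 | obs) = 24/67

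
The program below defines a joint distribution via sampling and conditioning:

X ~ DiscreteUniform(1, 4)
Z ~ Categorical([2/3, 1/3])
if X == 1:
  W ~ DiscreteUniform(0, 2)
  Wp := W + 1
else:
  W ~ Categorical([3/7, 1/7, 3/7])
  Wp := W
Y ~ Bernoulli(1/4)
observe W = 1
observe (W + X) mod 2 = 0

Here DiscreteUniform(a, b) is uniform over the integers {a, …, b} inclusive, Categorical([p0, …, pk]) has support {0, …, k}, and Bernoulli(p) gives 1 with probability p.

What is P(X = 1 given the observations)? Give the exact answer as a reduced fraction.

Enumerate traces; 8 have nonzero weight after conditioning:
  (X=1, Z=0, W=1, Y=0) weight 1/24
  (X=1, Z=0, W=1, Y=1) weight 1/72
  (X=1, Z=1, W=1, Y=0) weight 1/48
  (X=1, Z=1, W=1, Y=1) weight 1/144
  (X=3, Z=0, W=1, Y=0) weight 1/56
  (X=3, Z=0, W=1, Y=1) weight 1/168
  (X=3, Z=1, W=1, Y=0) weight 1/112
  (X=3, Z=1, W=1, Y=1) weight 1/336
Group by X:
  weight(X=1) = 1/12
  weight(X=3) = 1/28
Total weight = 1/12 + 1/28 = 5/42
P(X=1 | obs) = 1/12 / 5/42 = 7/10
P(X=3 | obs) = 1/28 / 5/42 = 3/10

P(X = 1 | obs) = 7/10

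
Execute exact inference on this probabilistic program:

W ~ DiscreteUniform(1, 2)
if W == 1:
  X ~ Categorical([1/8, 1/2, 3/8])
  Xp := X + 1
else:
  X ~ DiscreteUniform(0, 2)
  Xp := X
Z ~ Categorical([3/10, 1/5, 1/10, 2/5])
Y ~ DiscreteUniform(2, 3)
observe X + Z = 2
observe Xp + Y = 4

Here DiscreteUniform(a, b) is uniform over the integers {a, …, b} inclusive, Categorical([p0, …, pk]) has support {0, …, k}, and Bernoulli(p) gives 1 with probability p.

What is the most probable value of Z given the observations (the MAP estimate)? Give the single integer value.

argmax_v P(Z = v | obs) = 1

Enumerate traces; 4 have nonzero weight after conditioning:
  (W=1, X=0, Z=2, Y=3) weight 1/320
  (W=1, X=1, Z=1, Y=2) weight 1/40
  (W=2, X=1, Z=1, Y=3) weight 1/60
  (W=2, X=2, Z=0, Y=2) weight 1/40
Group by Z:
  weight(Z=0) = 1/40
  weight(Z=1) = 1/24
  weight(Z=2) = 1/320
Total weight = 1/40 + 1/24 + 1/320 = 67/960
P(Z=0 | obs) = 1/40 / 67/960 = 24/67
P(Z=1 | obs) = 1/24 / 67/960 = 40/67
P(Z=2 | obs) = 1/320 / 67/960 = 3/67
argmax = 1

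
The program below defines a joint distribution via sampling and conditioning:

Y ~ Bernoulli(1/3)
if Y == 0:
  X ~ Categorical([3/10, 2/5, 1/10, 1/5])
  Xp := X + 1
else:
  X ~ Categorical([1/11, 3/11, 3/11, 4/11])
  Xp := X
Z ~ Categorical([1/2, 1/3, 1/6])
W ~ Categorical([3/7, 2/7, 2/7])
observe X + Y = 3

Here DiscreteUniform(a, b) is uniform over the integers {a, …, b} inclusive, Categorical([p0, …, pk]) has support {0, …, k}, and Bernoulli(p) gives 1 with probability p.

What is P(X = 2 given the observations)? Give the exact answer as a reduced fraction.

Enumerate traces; 18 have nonzero weight after conditioning:
  (Y=0, X=3, Z=0, W=0) weight 1/35
  (Y=0, X=3, Z=0, W=1) weight 2/105
  (Y=0, X=3, Z=0, W=2) weight 2/105
  (Y=0, X=3, Z=1, W=0) weight 2/105
  (Y=0, X=3, Z=1, W=1) weight 4/315
  (Y=0, X=3, Z=1, W=2) weight 4/315
  (Y=0, X=3, Z=2, W=0) weight 1/105
  (Y=0, X=3, Z=2, W=1) weight 2/315
  (Y=1, X=2, Z=0, W=0) weight 3/154
  … 9 more
Group by X:
  weight(X=2) = 1/11
  weight(X=3) = 2/15
Total weight = 1/11 + 2/15 = 37/165
P(X=2 | obs) = 1/11 / 37/165 = 15/37
P(X=3 | obs) = 2/15 / 37/165 = 22/37

P(X = 2 | obs) = 15/37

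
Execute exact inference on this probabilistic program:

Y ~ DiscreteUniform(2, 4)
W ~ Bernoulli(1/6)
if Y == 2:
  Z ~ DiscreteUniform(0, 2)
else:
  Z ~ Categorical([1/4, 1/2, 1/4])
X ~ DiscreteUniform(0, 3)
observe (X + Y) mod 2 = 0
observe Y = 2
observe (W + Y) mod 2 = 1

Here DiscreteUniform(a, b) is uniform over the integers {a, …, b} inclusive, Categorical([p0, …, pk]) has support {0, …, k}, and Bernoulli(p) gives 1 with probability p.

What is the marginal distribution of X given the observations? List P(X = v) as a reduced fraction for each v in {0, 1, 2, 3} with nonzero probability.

Enumerate traces; 6 have nonzero weight after conditioning:
  (Y=2, W=1, Z=0, X=0) weight 1/216
  (Y=2, W=1, Z=0, X=2) weight 1/216
  (Y=2, W=1, Z=1, X=0) weight 1/216
  (Y=2, W=1, Z=1, X=2) weight 1/216
  (Y=2, W=1, Z=2, X=0) weight 1/216
  (Y=2, W=1, Z=2, X=2) weight 1/216
Group by X:
  weight(X=0) = 1/72
  weight(X=2) = 1/72
Total weight = 1/72 + 1/72 = 1/36
P(X=0 | obs) = 1/72 / 1/36 = 1/2
P(X=2 | obs) = 1/72 / 1/36 = 1/2

P(X=0) = 1/2, P(X=2) = 1/2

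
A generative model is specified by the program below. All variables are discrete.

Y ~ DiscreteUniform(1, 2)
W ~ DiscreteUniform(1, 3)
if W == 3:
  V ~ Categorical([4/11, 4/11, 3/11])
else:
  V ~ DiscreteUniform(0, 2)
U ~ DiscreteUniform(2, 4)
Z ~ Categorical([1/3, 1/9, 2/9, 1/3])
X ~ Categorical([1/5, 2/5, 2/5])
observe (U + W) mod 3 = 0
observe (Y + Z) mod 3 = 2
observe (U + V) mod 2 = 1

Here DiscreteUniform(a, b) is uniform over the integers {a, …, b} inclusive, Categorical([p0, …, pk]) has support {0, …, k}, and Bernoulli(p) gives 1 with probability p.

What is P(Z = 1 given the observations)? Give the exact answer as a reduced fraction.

P(Z = 1 | obs) = 1/7

Enumerate traces; 36 have nonzero weight after conditioning:
  (Y=1, W=1, V=1, U=2, Z=1, X=0) weight 1/2430
  (Y=1, W=1, V=1, U=2, Z=1, X=1) weight 1/1215
  (Y=1, W=1, V=1, U=2, Z=1, X=2) weight 1/1215
  (Y=1, W=2, V=1, U=4, Z=1, X=0) weight 1/2430
  (Y=1, W=2, V=1, U=4, Z=1, X=1) weight 1/1215
  (Y=1, W=2, V=1, U=4, Z=1, X=2) weight 1/1215
  (Y=1, W=3, V=0, U=3, Z=1, X=0) weight 2/4455
  (Y=1, W=3, V=0, U=3, Z=1, X=1) weight 4/4455
  (Y=2, W=1, V=1, U=2, Z=0, X=0) weight 1/810
  (Y=2, W=1, V=1, U=2, Z=3, X=0) weight 1/810
  … 26 more
Group by Z:
  weight(Z=0) = 43/1782
  weight(Z=1) = 43/5346
  weight(Z=3) = 43/1782
Total weight = 43/1782 + 43/5346 + 43/1782 = 301/5346
P(Z=0 | obs) = 43/1782 / 301/5346 = 3/7
P(Z=1 | obs) = 43/5346 / 301/5346 = 1/7
P(Z=3 | obs) = 43/1782 / 301/5346 = 3/7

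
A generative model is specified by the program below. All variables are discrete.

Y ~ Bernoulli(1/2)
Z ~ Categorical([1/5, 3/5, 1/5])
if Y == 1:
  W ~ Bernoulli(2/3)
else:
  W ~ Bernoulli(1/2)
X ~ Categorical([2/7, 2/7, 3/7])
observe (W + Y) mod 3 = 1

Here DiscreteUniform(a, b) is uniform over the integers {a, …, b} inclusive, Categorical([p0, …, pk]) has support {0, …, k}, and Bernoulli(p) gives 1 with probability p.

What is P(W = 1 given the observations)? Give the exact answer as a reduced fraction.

Enumerate traces; 18 have nonzero weight after conditioning:
  (Y=0, Z=0, W=1, X=0) weight 1/70
  (Y=0, Z=0, W=1, X=1) weight 1/70
  (Y=0, Z=0, W=1, X=2) weight 3/140
  (Y=0, Z=1, W=1, X=0) weight 3/70
  (Y=0, Z=1, W=1, X=1) weight 3/70
  (Y=0, Z=1, W=1, X=2) weight 9/140
  (Y=0, Z=2, W=1, X=0) weight 1/70
  (Y=0, Z=2, W=1, X=1) weight 1/70
  (Y=1, Z=0, W=0, X=0) weight 1/105
  … 9 more
Group by W:
  weight(W=0) = 1/6
  weight(W=1) = 1/4
Total weight = 1/6 + 1/4 = 5/12
P(W=0 | obs) = 1/6 / 5/12 = 2/5
P(W=1 | obs) = 1/4 / 5/12 = 3/5

P(W = 1 | obs) = 3/5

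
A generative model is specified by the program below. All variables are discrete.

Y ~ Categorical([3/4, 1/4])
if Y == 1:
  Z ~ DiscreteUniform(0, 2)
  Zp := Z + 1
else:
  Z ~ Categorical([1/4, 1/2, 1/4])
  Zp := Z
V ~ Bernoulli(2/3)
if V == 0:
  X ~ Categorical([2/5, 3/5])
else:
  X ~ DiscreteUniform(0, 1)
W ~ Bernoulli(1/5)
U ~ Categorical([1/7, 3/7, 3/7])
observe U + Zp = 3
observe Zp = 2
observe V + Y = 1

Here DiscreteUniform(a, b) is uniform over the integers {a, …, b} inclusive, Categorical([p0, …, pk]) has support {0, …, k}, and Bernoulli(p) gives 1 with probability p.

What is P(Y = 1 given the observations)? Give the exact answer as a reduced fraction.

P(Y = 1 | obs) = 2/11

Enumerate traces; 8 have nonzero weight after conditioning:
  (Y=0, Z=2, V=1, X=0, W=0, U=1) weight 3/140
  (Y=0, Z=2, V=1, X=0, W=1, U=1) weight 3/560
  (Y=0, Z=2, V=1, X=1, W=0, U=1) weight 3/140
  (Y=0, Z=2, V=1, X=1, W=1, U=1) weight 3/560
  (Y=1, Z=1, V=0, X=0, W=0, U=1) weight 2/525
  (Y=1, Z=1, V=0, X=0, W=1, U=1) weight 1/1050
  (Y=1, Z=1, V=0, X=1, W=0, U=1) weight 1/175
  (Y=1, Z=1, V=0, X=1, W=1, U=1) weight 1/700
Group by Y:
  weight(Y=0) = 3/56
  weight(Y=1) = 1/84
Total weight = 3/56 + 1/84 = 11/168
P(Y=0 | obs) = 3/56 / 11/168 = 9/11
P(Y=1 | obs) = 1/84 / 11/168 = 2/11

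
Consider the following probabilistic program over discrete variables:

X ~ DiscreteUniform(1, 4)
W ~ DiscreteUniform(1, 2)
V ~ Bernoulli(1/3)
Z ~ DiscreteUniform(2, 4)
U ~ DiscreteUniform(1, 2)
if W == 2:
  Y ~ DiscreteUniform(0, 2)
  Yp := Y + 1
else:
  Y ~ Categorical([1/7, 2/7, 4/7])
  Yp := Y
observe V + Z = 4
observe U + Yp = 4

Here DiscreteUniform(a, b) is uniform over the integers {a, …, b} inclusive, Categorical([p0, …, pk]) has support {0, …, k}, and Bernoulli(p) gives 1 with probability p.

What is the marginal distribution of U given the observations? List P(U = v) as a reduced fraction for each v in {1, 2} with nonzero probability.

P(U=1) = 7/26, P(U=2) = 19/26

Enumerate traces; 24 have nonzero weight after conditioning:
  (X=1, W=1, V=0, Z=4, U=2, Y=2) weight 1/126
  (X=1, W=1, V=1, Z=3, U=2, Y=2) weight 1/252
  (X=1, W=2, V=0, Z=4, U=1, Y=2) weight 1/216
  (X=1, W=2, V=0, Z=4, U=2, Y=1) weight 1/216
  (X=1, W=2, V=1, Z=3, U=1, Y=2) weight 1/432
  (X=1, W=2, V=1, Z=3, U=2, Y=1) weight 1/432
  (X=2, W=1, V=0, Z=4, U=2, Y=2) weight 1/126
  (X=2, W=1, V=1, Z=3, U=2, Y=2) weight 1/252
  … 16 more
Group by U:
  weight(U=1) = 1/36
  weight(U=2) = 19/252
Total weight = 1/36 + 19/252 = 13/126
P(U=1 | obs) = 1/36 / 13/126 = 7/26
P(U=2 | obs) = 19/252 / 13/126 = 19/26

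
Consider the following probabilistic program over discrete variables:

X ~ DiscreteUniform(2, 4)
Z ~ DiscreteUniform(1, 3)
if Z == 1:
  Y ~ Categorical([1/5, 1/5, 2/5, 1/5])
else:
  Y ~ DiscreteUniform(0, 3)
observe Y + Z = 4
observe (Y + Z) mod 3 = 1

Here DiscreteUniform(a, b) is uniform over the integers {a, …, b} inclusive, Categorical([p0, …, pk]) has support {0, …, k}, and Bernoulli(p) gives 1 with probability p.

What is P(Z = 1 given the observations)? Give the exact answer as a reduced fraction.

Enumerate traces; 9 have nonzero weight after conditioning:
  (X=2, Z=1, Y=3) weight 1/45
  (X=2, Z=2, Y=2) weight 1/36
  (X=2, Z=3, Y=1) weight 1/36
  (X=3, Z=1, Y=3) weight 1/45
  (X=3, Z=2, Y=2) weight 1/36
  (X=3, Z=3, Y=1) weight 1/36
  (X=4, Z=1, Y=3) weight 1/45
  (X=4, Z=2, Y=2) weight 1/36
  … 1 more
Group by Z:
  weight(Z=1) = 1/15
  weight(Z=2) = 1/12
  weight(Z=3) = 1/12
Total weight = 1/15 + 1/12 + 1/12 = 7/30
P(Z=1 | obs) = 1/15 / 7/30 = 2/7
P(Z=2 | obs) = 1/12 / 7/30 = 5/14
P(Z=3 | obs) = 1/12 / 7/30 = 5/14

P(Z = 1 | obs) = 2/7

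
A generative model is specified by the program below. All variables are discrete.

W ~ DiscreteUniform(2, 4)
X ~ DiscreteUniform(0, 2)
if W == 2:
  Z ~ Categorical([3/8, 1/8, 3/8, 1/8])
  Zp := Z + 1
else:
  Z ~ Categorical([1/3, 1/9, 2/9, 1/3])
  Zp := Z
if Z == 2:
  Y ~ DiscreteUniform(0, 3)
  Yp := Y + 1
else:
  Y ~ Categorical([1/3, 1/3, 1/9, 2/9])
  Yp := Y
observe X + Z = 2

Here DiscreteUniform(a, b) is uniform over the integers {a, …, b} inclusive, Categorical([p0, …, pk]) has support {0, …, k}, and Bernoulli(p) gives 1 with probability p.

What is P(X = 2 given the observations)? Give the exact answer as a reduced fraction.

P(X = 2 | obs) = 25/53

Enumerate traces; 36 have nonzero weight after conditioning:
  (W=2, X=0, Z=2, Y=0) weight 1/96
  (W=2, X=0, Z=2, Y=1) weight 1/96
  (W=2, X=0, Z=2, Y=2) weight 1/96
  (W=2, X=0, Z=2, Y=3) weight 1/96
  (W=2, X=1, Z=1, Y=0) weight 1/216
  (W=2, X=1, Z=1, Y=1) weight 1/216
  (W=2, X=1, Z=1, Y=2) weight 1/648
  (W=2, X=1, Z=1, Y=3) weight 1/324
  (W=2, X=2, Z=0, Y=0) weight 1/72
  … 27 more
Group by X:
  weight(X=0) = 59/648
  weight(X=1) = 25/648
  weight(X=2) = 25/216
Total weight = 59/648 + 25/648 + 25/216 = 53/216
P(X=0 | obs) = 59/648 / 53/216 = 59/159
P(X=1 | obs) = 25/648 / 53/216 = 25/159
P(X=2 | obs) = 25/216 / 53/216 = 25/53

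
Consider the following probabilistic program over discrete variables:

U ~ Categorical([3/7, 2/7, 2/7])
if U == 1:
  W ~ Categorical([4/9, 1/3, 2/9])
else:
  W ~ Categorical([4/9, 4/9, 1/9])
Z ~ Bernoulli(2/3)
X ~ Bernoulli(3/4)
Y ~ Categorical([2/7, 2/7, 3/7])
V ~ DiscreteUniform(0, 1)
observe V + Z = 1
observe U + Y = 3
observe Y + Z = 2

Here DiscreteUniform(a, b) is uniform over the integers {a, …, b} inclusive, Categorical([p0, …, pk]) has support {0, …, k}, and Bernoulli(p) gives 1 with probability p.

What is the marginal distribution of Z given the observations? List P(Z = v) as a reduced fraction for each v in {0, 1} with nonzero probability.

Enumerate traces; 12 have nonzero weight after conditioning:
  (U=1, W=0, Z=0, X=0, Y=2, V=1) weight 1/441
  (U=1, W=0, Z=0, X=1, Y=2, V=1) weight 1/147
  (U=1, W=1, Z=0, X=0, Y=2, V=1) weight 1/588
  (U=1, W=1, Z=0, X=1, Y=2, V=1) weight 1/196
  (U=1, W=2, Z=0, X=0, Y=2, V=1) weight 1/882
  (U=1, W=2, Z=0, X=1, Y=2, V=1) weight 1/294
  (U=2, W=0, Z=1, X=0, Y=1, V=0) weight 4/1323
  (U=2, W=0, Z=1, X=1, Y=1, V=0) weight 4/441
  … 4 more
Group by Z:
  weight(Z=0) = 1/49
  weight(Z=1) = 4/147
Total weight = 1/49 + 4/147 = 1/21
P(Z=0 | obs) = 1/49 / 1/21 = 3/7
P(Z=1 | obs) = 4/147 / 1/21 = 4/7

P(Z=0) = 3/7, P(Z=1) = 4/7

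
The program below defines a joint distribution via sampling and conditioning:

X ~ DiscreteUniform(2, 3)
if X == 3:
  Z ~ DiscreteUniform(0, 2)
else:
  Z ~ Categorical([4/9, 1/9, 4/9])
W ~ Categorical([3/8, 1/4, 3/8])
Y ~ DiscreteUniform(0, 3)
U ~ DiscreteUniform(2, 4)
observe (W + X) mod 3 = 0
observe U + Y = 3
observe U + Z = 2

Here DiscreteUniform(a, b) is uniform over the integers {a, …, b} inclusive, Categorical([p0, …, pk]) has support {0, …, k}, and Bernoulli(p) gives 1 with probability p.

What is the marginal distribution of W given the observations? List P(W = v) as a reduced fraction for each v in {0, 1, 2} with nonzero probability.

P(W=0) = 9/17, P(W=1) = 8/17

Enumerate traces; 2 have nonzero weight after conditioning:
  (X=2, Z=0, W=1, Y=1, U=2) weight 1/216
  (X=3, Z=0, W=0, Y=1, U=2) weight 1/192
Group by W:
  weight(W=0) = 1/192
  weight(W=1) = 1/216
Total weight = 1/192 + 1/216 = 17/1728
P(W=0 | obs) = 1/192 / 17/1728 = 9/17
P(W=1 | obs) = 1/216 / 17/1728 = 8/17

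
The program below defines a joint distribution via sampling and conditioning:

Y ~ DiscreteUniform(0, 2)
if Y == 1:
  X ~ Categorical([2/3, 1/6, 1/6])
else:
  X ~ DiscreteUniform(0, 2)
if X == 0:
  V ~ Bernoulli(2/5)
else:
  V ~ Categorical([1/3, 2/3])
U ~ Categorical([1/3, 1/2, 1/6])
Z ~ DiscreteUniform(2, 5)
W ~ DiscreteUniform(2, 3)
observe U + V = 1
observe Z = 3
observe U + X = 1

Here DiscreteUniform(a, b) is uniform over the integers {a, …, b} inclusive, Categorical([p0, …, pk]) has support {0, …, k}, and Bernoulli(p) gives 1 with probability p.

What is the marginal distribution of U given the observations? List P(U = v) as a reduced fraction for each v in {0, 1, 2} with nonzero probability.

P(U=0) = 25/79, P(U=1) = 54/79

Enumerate traces; 12 have nonzero weight after conditioning:
  (Y=0, X=0, V=0, U=1, Z=3, W=2) weight 1/240
  (Y=0, X=0, V=0, U=1, Z=3, W=3) weight 1/240
  (Y=0, X=1, V=1, U=0, Z=3, W=2) weight 1/324
  (Y=0, X=1, V=1, U=0, Z=3, W=3) weight 1/324
  (Y=1, X=0, V=0, U=1, Z=3, W=2) weight 1/120
  (Y=1, X=0, V=0, U=1, Z=3, W=3) weight 1/120
  (Y=1, X=1, V=1, U=0, Z=3, W=2) weight 1/648
  (Y=1, X=1, V=1, U=0, Z=3, W=3) weight 1/648
  … 4 more
Group by U:
  weight(U=0) = 5/324
  weight(U=1) = 1/30
Total weight = 5/324 + 1/30 = 79/1620
P(U=0 | obs) = 5/324 / 79/1620 = 25/79
P(U=1 | obs) = 1/30 / 79/1620 = 54/79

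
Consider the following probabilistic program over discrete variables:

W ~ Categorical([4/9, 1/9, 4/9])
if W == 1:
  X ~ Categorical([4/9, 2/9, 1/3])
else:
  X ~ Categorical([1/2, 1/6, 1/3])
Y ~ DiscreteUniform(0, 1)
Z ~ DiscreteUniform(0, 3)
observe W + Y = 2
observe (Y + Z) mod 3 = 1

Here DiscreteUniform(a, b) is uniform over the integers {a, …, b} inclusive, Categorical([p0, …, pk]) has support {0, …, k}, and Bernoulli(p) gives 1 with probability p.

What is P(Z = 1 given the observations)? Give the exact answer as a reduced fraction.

Enumerate traces; 9 have nonzero weight after conditioning:
  (W=1, X=0, Y=1, Z=0) weight 1/162
  (W=1, X=0, Y=1, Z=3) weight 1/162
  (W=1, X=1, Y=1, Z=0) weight 1/324
  (W=1, X=1, Y=1, Z=3) weight 1/324
  (W=1, X=2, Y=1, Z=0) weight 1/216
  (W=1, X=2, Y=1, Z=3) weight 1/216
  (W=2, X=0, Y=0, Z=1) weight 1/36
  (W=2, X=1, Y=0, Z=1) weight 1/108
  … 1 more
Group by Z:
  weight(Z=0) = 1/72
  weight(Z=1) = 1/18
  weight(Z=3) = 1/72
Total weight = 1/72 + 1/18 + 1/72 = 1/12
P(Z=0 | obs) = 1/72 / 1/12 = 1/6
P(Z=1 | obs) = 1/18 / 1/12 = 2/3
P(Z=3 | obs) = 1/72 / 1/12 = 1/6

P(Z = 1 | obs) = 2/3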